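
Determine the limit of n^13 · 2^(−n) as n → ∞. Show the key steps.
lim = 0

Exponentials with base > 1 dominate every fixed polynomial: for any fixed c, n^c / 2^n → 0 as n → ∞ (e.g. by the ratio test, or by writing 2^n = e^(n ln 2) and noting e^(n ln 2) / n^c → ∞). Hence n^13 · 2^(−n) = n^13 / 2^n → 0.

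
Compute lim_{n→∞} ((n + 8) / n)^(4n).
lim = e^32

Rewrite as (1 + 8/n)^(4n). By the standard limit (1 + x/n)^n → e^x, we have (1 + 8/n)^n → e^8, and raising to the 4th power gives e^32.
More precisely, ln[(1 + 8/n)^(4n)] = 4n · ln(1 + 8/n) = 4n · (8/n + O(1/n^2)) = 32 + O(1/n) → 32.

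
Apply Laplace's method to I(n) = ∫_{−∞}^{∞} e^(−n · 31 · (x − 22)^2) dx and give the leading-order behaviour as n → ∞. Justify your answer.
I(n) = sqrt(π/(31n))

Here φ(x) = 31 · (x − 22)^2 has its unique minimum at x* = 22 with φ(x*) = 0 and φ''(x*) = 62. Laplace's method gives
  I(n) ~ e^(−n φ(x*)) · sqrt(2π / (n · φ''(x*))) = sqrt(2π / (62n)) = sqrt(π/(31n)).
This is exact: substituting u = (x − 22)·sqrt(31n) gives I(n) = (1/sqrt(31n)) ∫_{−∞}^{∞} e^(−u^2) du = sqrt(π/(31n)).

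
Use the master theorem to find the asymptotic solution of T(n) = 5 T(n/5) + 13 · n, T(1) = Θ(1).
T(n) = Θ(n log n)

log_5 5 = 1, and f(n) = 13 · n = Θ(n^(log_5 5)). This is Case 2 of the master theorem: T(n) = Θ(f(n) · log n) = Θ(n log n).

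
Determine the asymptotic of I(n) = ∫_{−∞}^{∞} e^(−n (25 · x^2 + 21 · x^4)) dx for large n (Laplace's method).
I(n) ~ sqrt(π/(25n))

φ(x) = 25 · x^2 + 21 · x^4 has its unique global minimum at x* = 0 (since φ'(x) = 50x + 84x^3 = 0 only at x = 0 for real x with both coefficients positive, and φ → ∞ as |x| → ∞). At x* = 0, φ(0) = 0 and φ''(0) = 50. Laplace's method then gives
  I(n) ~ sqrt(2π / (n · φ''(0))) · e^(−n φ(0)) = sqrt(2π / (50n)) = sqrt(π/(25n)).
The 21 · x^4 term contributes only at subleading order (an O(1/n) relative correction).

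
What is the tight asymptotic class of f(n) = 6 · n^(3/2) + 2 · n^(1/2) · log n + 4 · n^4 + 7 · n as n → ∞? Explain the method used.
f(n) ∈ Θ(n^4)

Compare the terms by growth order. For large n, n^a · (log n)^b dominates n^a' · (log n)^b' iff a > a', or (a = a' and b > b'). Ranking the 4 terms shows the dominant one is 4 · n^4. Hence f(n) ∈ Θ(n^4).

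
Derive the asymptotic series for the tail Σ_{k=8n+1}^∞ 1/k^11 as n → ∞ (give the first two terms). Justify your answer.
Σ_{k>8n} 1/k^11 = 1/(10 · (8n)^10) − 1/(2 · (8n)^11) + O(1/(8n)^12)

Compare to the integral: ∫_{8n}^∞ x^(−11) dx = [−x^(−10)/10]_{8n}^∞ = 1/((11−1)·(8n)^10). The Euler-Maclaurin correction adds −f(8n)/2 = −1/(2·(8n)^11). Euler-Maclaurin then gives
  Σ_{k>8n} 1/k^11 = ∫_{8n}^∞ dx/x^11 − 1/(2·(8n)^11) + O(1/(8n)^12).
(Equivalently this is ζ(11) − Σ_{k≤8n} 1/k^11.)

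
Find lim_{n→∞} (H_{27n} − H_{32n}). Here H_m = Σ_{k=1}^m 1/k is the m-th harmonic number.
lim = ln(27/32)

Euler-Maclaurin gives H_m = ln m + γ + 1/(2m) + O(1/m^2). The γ and O(1/m) terms cancel in the difference:
  H_{27n} − H_{32n} = ln(27n) − ln(32n) + O(1/n) = ln(27/32) + O(1/n).
Hence the limit is ln(27/32).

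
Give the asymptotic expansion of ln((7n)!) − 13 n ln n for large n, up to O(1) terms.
ln((7n)!) − 13 n ln n = −6 n ln n + 7(ln 7 − 1) n + (1/2) ln(2π·7n) + O(1/n)

Stirling: ln((7n)!) = 7n ln(7n) − 7n + (1/2) ln(2π·7n) + O(1/n).
Expand 7n ln(7n) = 7n (ln n + ln 7) = 7n ln n + 7n ln 7.
Subtract 13n ln n: leading term is (7 − 13) n ln n = −6 n ln n. The next term is 7n ln 7 − 7n = 7(ln 7 − 1) n. Then the (1/2) ln(2π·7n) correction.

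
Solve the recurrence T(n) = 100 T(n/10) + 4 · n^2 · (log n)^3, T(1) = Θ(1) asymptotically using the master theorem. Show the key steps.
T(n) = Θ(n^2 · (log n)^4)

Here log_10 100 = 2 and f(n) = 4 · n^2 · (log n)^3 = Θ(n^(log_10 100) · (log n)^3). This is the extended Case 2 of the master theorem (f matches the critical exponent up to log factors), giving T(n) = Θ(n^(log_10 100) · (log n)^(3+1)) = Θ(n^2 · (log n)^4).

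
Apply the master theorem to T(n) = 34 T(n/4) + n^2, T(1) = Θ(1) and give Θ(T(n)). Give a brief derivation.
T(n) = Θ(n^(log_4 34))

Master theorem: compare f(n) = n^2 to n^(log_4 34) where log_4 34 ≈ 2.544. Since 2 < log_4 34, we have f(n) = O(n^(log_4 34 − ε)) for some ε > 0 — Case 1. Hence T(n) = Θ(n^(log_4 34)).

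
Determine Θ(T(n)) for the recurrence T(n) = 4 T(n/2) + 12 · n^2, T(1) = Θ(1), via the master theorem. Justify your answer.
T(n) = Θ(n^2 log n)

log_2 4 = 2, and f(n) = 12 · n^2 = Θ(n^(log_2 4)). This is Case 2 of the master theorem: T(n) = Θ(f(n) · log n) = Θ(n^2 log n).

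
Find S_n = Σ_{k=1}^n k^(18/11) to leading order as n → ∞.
S_n ~ (11/29) · n^(29/11)

Integral comparison: Σ_{k=1}^n k^(18/11) = ∫_0^n x^(18/11) dx + O(n^(18/11)). The integral is n^(1 + 18/11) / (1 + 18/11) = n^((18+11)/11) / ((18+11)/11) = (11/29) · n^(29/11).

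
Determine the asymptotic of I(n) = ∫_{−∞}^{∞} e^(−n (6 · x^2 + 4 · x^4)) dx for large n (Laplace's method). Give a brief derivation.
I(n) ~ sqrt(π/(6n))

φ(x) = 6 · x^2 + 4 · x^4 has its unique global minimum at x* = 0 (since φ'(x) = 12x + 16x^3 = 0 only at x = 0 for real x with both coefficients positive, and φ → ∞ as |x| → ∞). At x* = 0, φ(0) = 0 and φ''(0) = 12. Laplace's method then gives
  I(n) ~ sqrt(2π / (n · φ''(0))) · e^(−n φ(0)) = sqrt(2π / (12n)) = sqrt(π/(6n)).
The 4 · x^4 term contributes only at subleading order (an O(1/n) relative correction).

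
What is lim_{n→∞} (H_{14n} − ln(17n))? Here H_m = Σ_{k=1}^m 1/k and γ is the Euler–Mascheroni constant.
lim = ln(14/17) + γ

By Euler-Maclaurin, H_m = ln m + γ + O(1/m). So
  H_{14n} − ln(17n) = ln(14n) + γ − ln(17n) + O(1/n)
                       = ln(14/17) + γ + O(1/n).
Hence the limit is ln(14/17) + γ.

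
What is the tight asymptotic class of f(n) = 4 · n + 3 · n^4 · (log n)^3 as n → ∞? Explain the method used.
f(n) ∈ Θ(n^4 · (log n)^3)

Compare the terms by growth order. For large n, n^a · (log n)^b dominates n^a' · (log n)^b' iff a > a', or (a = a' and b > b'). Ranking the 2 terms shows the dominant one is 3 · n^4 · (log n)^3. Hence f(n) ∈ Θ(n^4 · (log n)^3).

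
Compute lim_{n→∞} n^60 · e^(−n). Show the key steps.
lim = 0

Exponentials with base > 1 dominate every fixed polynomial: for any fixed c, n^c / e^n → 0 as n → ∞ (e.g. by the ratio test, or since e^n grows faster than any power of n). Hence n^60 · e^(−n) = n^60 / e^n → 0.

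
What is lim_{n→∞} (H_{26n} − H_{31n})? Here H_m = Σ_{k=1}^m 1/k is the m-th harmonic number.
lim = ln(26/31)

Euler-Maclaurin gives H_m = ln m + γ + 1/(2m) + O(1/m^2). The γ and O(1/m) terms cancel in the difference:
  H_{26n} − H_{31n} = ln(26n) − ln(31n) + O(1/n) = ln(26/31) + O(1/n).
Hence the limit is ln(26/31).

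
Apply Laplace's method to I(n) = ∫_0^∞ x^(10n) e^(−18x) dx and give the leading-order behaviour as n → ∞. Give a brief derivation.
I(n) ~ (sqrt(2π·10n) / 18) · (10n/(18e))^(10n)

Write the integrand as exp(10n ln x − 18x) and set f(x) = 10n ln x − 18x. Then f'(x) = 10n/x − 18 = 0 at x* = 10n/18, and f''(x*) = −10n/x*^2 = −18^2/(10n). Laplace's method (interior maximum) gives
  I(n) ~ e^(f(x*)) · sqrt(2π / |f''(x*)|)
        = exp(10n ln(10n/18) − 10n) · sqrt(2π · 10n / 18^2)
        = (10n/18)^(10n) e^(−10n) · sqrt(2π·10n) / 18
        = (sqrt(2π·10n) / 18) · (10n/(18e))^(10n).
This matches Γ(10n+1)/18^(10n+1) with Stirling applied to Γ.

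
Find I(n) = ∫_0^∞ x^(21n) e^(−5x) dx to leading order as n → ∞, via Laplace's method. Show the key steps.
I(n) ~ (sqrt(2π·21n) / 5) · (21n/(5e))^(21n)

Write the integrand as exp(21n ln x − 5x) and set f(x) = 21n ln x − 5x. Then f'(x) = 21n/x − 5 = 0 at x* = 21n/5, and f''(x*) = −21n/x*^2 = −5^2/(21n). Laplace's method (interior maximum) gives
  I(n) ~ e^(f(x*)) · sqrt(2π / |f''(x*)|)
        = exp(21n ln(21n/5) − 21n) · sqrt(2π · 21n / 5^2)
        = (21n/5)^(21n) e^(−21n) · sqrt(2π·21n) / 5
        = (sqrt(2π·21n) / 5) · (21n/(5e))^(21n).
This matches Γ(21n+1)/5^(21n+1) with Stirling applied to Γ.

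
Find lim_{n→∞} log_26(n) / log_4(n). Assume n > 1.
lim = ln(4) / ln(26) = log_26(4)

Change of base: log_26(n) = ln n / ln 26 and log_4(n) = ln n / ln 4. The ratio is (ln n / ln 26) · (ln 4 / ln n) = ln 4 / ln 26, a constant independent of n. So the limit is ln 4 / ln 26 = log_26(4).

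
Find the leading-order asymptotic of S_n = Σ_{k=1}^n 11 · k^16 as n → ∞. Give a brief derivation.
S_n ~ 11 · n^17 / 17

By integral comparison (Euler-Maclaurin), Σ_{k=1}^n 11 · k^16 = 11 · ∫_0^n x^16 dx + O(n^16) = 11 · n^17/17 + O(n^16). (Equivalently, Faulhaber's formula gives the same leading term.)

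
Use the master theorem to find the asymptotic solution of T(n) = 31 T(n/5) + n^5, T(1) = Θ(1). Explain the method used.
T(n) = Θ(n^5)

log_5 31 ≈ 2.134. f(n) = n^5 dominates n^(log_5 31) since 5 > 2.134, and the regularity condition a·f(n/b) = 31·(n/5)^5 = (31/3125)·n^5 ≤ c·f(n) holds with c = 31/3125 ≈ 0.00992 < 1. So this is Case 3: T(n) = Θ(f(n)) = Θ(n^5).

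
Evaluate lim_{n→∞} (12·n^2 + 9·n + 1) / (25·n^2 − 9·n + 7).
lim = 12/25

For large n the leading n^2 terms dominate both numerator and denominator. Dividing top and bottom by n^2, every other term tends to 0, leaving 12/25.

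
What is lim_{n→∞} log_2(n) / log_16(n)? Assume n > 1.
lim = ln(16) / ln(2) = log_2(16)

Change of base: log_2(n) = ln n / ln 2 and log_16(n) = ln n / ln 16. The ratio is (ln n / ln 2) · (ln 16 / ln n) = ln 16 / ln 2, a constant independent of n. So the limit is ln 16 / ln 2 = log_2(16).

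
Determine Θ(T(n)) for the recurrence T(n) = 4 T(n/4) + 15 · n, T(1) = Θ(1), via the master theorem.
T(n) = Θ(n log n)

log_4 4 = 1, and f(n) = 15 · n = Θ(n^(log_4 4)). This is Case 2 of the master theorem: T(n) = Θ(f(n) · log n) = Θ(n log n).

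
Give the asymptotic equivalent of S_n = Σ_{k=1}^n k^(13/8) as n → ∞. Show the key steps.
S_n ~ (8/21) · n^(21/8)

Integral comparison: Σ_{k=1}^n k^(13/8) = ∫_0^n x^(13/8) dx + O(n^(13/8)). The integral is n^(1 + 13/8) / (1 + 13/8) = n^((13+8)/8) / ((13+8)/8) = (8/21) · n^(21/8).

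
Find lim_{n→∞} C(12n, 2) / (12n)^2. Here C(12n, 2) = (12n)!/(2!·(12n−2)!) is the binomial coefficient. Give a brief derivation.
lim = 1/2! = 1/2

With N = 12n → ∞: C(N, 2) / N^2 = [N(N−1)…(N−1)] / (2! · N^2) = (1/2!) · 1 · (1 − 1/(12n)). Each factor → 1 as N → ∞, so the limit is 1/2! = 1/2.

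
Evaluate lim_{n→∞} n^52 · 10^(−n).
lim = 0

Exponentials with base > 1 dominate every fixed polynomial: for any fixed c, n^c / 10^n → 0 as n → ∞ (e.g. by the ratio test, or by writing 10^n = e^(n ln 10) and noting e^(n ln 10) / n^c → ∞). Hence n^52 · 10^(−n) = n^52 / 10^n → 0.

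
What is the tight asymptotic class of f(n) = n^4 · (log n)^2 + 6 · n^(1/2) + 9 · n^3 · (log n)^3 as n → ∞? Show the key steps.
f(n) ∈ Θ(n^4 · (log n)^2)

Compare the terms by growth order. For large n, n^a · (log n)^b dominates n^a' · (log n)^b' iff a > a', or (a = a' and b > b'). Ranking the 3 terms shows the dominant one is n^4 · (log n)^2. Hence f(n) ∈ Θ(n^4 · (log n)^2).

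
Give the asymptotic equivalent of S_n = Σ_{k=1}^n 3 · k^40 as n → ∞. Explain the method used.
S_n ~ 3 · n^41 / 41

By integral comparison (Euler-Maclaurin), Σ_{k=1}^n 3 · k^40 = 3 · ∫_0^n x^40 dx + O(n^40) = 3 · n^41/41 + O(n^40). (Equivalently, Faulhaber's formula gives the same leading term.)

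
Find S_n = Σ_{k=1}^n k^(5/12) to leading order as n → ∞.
S_n ~ (12/17) · n^(17/12)

Integral comparison: Σ_{k=1}^n k^(5/12) = ∫_0^n x^(5/12) dx + O(n^(5/12)). The integral is n^(1 + 5/12) / (1 + 5/12) = n^((5+12)/12) / ((5+12)/12) = (12/17) · n^(17/12).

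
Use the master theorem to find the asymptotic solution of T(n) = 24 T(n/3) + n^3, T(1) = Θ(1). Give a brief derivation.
T(n) = Θ(n^3)

log_3 24 ≈ 2.893. f(n) = n^3 dominates n^(log_3 24) since 3 > 2.893, and the regularity condition a·f(n/b) = 24·(n/3)^3 = (24/27)·n^3 ≤ c·f(n) holds with c = 24/27 ≈ 0.889 < 1. So this is Case 3: T(n) = Θ(f(n)) = Θ(n^3).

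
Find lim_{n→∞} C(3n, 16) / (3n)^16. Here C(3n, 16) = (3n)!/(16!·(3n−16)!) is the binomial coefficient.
lim = 1/16! = 1/20922789888000

With N = 3n → ∞: C(N, 16) / N^16 = [N(N−1)…(N−15)] / (16! · N^16) = (1/16!) · 1 · (1 − 1/(3n)) · … · (1 − 15/(3n)). Each factor → 1 as N → ∞, so the limit is 1/16! = 1/20922789888000.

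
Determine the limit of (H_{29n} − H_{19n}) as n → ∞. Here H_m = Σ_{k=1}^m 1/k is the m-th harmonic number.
lim = ln(29/19)

Euler-Maclaurin gives H_m = ln m + γ + 1/(2m) + O(1/m^2). The γ and O(1/m) terms cancel in the difference:
  H_{29n} − H_{19n} = ln(29n) − ln(19n) + O(1/n) = ln(29/19) + O(1/n).
Hence the limit is ln(29/19).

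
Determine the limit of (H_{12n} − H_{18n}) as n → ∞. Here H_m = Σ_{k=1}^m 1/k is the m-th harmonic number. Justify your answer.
lim = ln(12/18) = ln(2/3)

Euler-Maclaurin gives H_m = ln m + γ + 1/(2m) + O(1/m^2). The γ and O(1/m) terms cancel in the difference:
  H_{12n} − H_{18n} = ln(12n) − ln(18n) + O(1/n) = ln(12/18) + O(1/n).
Hence the limit is ln(12/18) = ln(2/3).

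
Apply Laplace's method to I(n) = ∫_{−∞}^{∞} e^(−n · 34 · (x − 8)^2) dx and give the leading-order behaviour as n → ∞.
I(n) = sqrt(π/(34n))

Here φ(x) = 34 · (x − 8)^2 has its unique minimum at x* = 8 with φ(x*) = 0 and φ''(x*) = 68. Laplace's method gives
  I(n) ~ e^(−n φ(x*)) · sqrt(2π / (n · φ''(x*))) = sqrt(2π / (68n)) = sqrt(π/(34n)).
This is exact: substituting u = (x − 8)·sqrt(34n) gives I(n) = (1/sqrt(34n)) ∫_{−∞}^{∞} e^(−u^2) du = sqrt(π/(34n)).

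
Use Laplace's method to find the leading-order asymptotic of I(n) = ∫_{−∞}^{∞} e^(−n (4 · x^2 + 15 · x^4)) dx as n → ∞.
I(n) ~ sqrt(π/(4n))

φ(x) = 4 · x^2 + 15 · x^4 has its unique global minimum at x* = 0 (since φ'(x) = 8x + 60x^3 = 0 only at x = 0 for real x with both coefficients positive, and φ → ∞ as |x| → ∞). At x* = 0, φ(0) = 0 and φ''(0) = 8. Laplace's method then gives
  I(n) ~ sqrt(2π / (n · φ''(0))) · e^(−n φ(0)) = sqrt(2π / (8n)) = sqrt(π/(4n)).
The 15 · x^4 term contributes only at subleading order (an O(1/n) relative correction).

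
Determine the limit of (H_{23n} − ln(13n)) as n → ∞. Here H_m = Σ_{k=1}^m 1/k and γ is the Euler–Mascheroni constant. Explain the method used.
lim = ln(23/13) + γ

By Euler-Maclaurin, H_m = ln m + γ + O(1/m). So
  H_{23n} − ln(13n) = ln(23n) + γ − ln(13n) + O(1/n)
                       = ln(23/13) + γ + O(1/n).
Hence the limit is ln(23/13) + γ.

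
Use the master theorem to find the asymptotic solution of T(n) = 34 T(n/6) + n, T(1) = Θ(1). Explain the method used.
T(n) = Θ(n^(log_6 34))

Master theorem: compare f(n) = n to n^(log_6 34) where log_6 34 ≈ 1.968. Since 1 < log_6 34, we have f(n) = O(n^(log_6 34 − ε)) for some ε > 0 — Case 1. Hence T(n) = Θ(n^(log_6 34)).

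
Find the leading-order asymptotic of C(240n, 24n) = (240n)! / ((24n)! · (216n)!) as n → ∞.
C(240n, 24n) ~ (10000000000/387420489)^(24n) · sqrt(5/(9π·24n))

Write N = 24n. Apply Stirling to each factorial:
  (10N)! ~ sqrt(2π·10N) · (10N/e)^(10N),
  N! ~ sqrt(2π N) · (N/e)^N,
  (9N)! ~ sqrt(2π·9N) · (9N/e)^(9N).
The exponential factors combine to (10N)^(10N) / (N^N · (9N)^(9N)) = 10^(10N)/9^(9N) = (10^10/9^9)^N = (10000000000/387420489)^N.
The square-root prefactors combine to sqrt(2π·10N) / (sqrt(2π N)·sqrt(2π·9N)) = sqrt(10 / (2π·9·N)) = sqrt(5/(9π·24n)).
Substituting N = 24n: C(240n, 24n) ~ (10000000000/387420489)^(24n) · sqrt(5/(9π·24n)).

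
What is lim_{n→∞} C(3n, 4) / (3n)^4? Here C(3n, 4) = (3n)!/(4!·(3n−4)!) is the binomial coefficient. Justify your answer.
lim = 1/4! = 1/24

With N = 3n → ∞: C(N, 4) / N^4 = [N(N−1)…(N−3)] / (4! · N^4) = (1/4!) · 1 · (1 − 1/(3n)) · (1 − 2/(3n)) · (1 − 3/(3n)). Each factor → 1 as N → ∞, so the limit is 1/4! = 1/24.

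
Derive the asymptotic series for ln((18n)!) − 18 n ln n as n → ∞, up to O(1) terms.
ln((18n)!) − 18 n ln n = 18(ln 18 − 1) n + (1/2) ln(2π·18n) + O(1/n)

Stirling: ln((18n)!) = 18n ln(18n) − 18n + (1/2) ln(2π·18n) + O(1/n).
Since 18n ln(18n) = 18n ln n + 18n ln 18, subtracting 18n ln n cancels the n ln n term exactly. What remains is 18(ln 18 − 1) n + (1/2) ln(2π·18n) + O(1/n).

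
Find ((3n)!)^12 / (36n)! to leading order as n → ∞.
((3n)!)^12/(36n)! ~ ((2π·3n)^(11/2) / sqrt(12)) · 12^(−12·3n)  →  0

Write N = 3n. Stirling: N! ~ sqrt(2π N)(N/e)^N and (12N)! ~ sqrt(2π·12N)·(12N/e)^(12N).
  (N!)^12/(12N)! ~ (2π N)^(12/2) (N/e)^(12N) / [sqrt(2π·12N) (12N/e)^(12N)]
     = (2π N)^(12/2) / sqrt(2π·12N) · (N/(12N))^(12N)
     = (2π N)^((12−1)/2) / sqrt(12) · 12^(−12N).
Since 12^12 > 1, the factor 12^(−12N) decays exponentially, so the ratio → 0. Substituting N = 3n gives the stated form.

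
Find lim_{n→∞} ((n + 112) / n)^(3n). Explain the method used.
lim = e^336

Rewrite as (1 + 112/n)^(3n). By the standard limit (1 + x/n)^n → e^x, we have (1 + 112/n)^n → e^112, and raising to the 3rd power gives e^336.
More precisely, ln[(1 + 112/n)^(3n)] = 3n · ln(1 + 112/n) = 3n · (112/n + O(1/n^2)) = 336 + O(1/n) → 336.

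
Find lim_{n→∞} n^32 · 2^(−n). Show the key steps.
lim = 0

Exponentials with base > 1 dominate every fixed polynomial: for any fixed c, n^c / 2^n → 0 as n → ∞ (e.g. by the ratio test, or by writing 2^n = e^(n ln 2) and noting e^(n ln 2) / n^c → ∞). Hence n^32 · 2^(−n) = n^32 / 2^n → 0.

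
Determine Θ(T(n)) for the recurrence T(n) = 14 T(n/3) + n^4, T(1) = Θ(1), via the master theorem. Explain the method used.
T(n) = Θ(n^4)

log_3 14 ≈ 2.402. f(n) = n^4 dominates n^(log_3 14) since 4 > 2.402, and the regularity condition a·f(n/b) = 14·(n/3)^4 = (14/81)·n^4 ≤ c·f(n) holds with c = 14/81 ≈ 0.173 < 1. So this is Case 3: T(n) = Θ(f(n)) = Θ(n^4).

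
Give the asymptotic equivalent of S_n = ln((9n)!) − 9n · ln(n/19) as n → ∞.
S_n ~ 9n · (ln 171 − 1) + O(ln n)

Stirling: ln((9n)!) = 9n ln(9n) − 9n + O(ln n).
  S_n = 9n ln(9n) − 9n − 9n ln(n/19) + O(ln n)
      = 9n ln(9n) − 9n ln n + 9n ln 19 − 9n + O(ln n)
      = 9n ln 9 + 9n ln 19 − 9n + O(ln n)
      = 9n (ln 171 − 1) + O(ln n).
Numerically ln(171) − 1 ≈ 4.1417.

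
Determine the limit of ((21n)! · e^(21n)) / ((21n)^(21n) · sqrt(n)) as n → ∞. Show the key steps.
lim = sqrt(2π·21)

Stirling: (21n)! ~ sqrt(2π·21n) · (21n/e)^(21n). Hence
  (21n)! · e^(21n) / (21n)^(21n) ~ sqrt(2π·21n).
Dividing by sqrt(n): sqrt(2π·21n) / sqrt(n) = sqrt(2π·21) · n^((1−1)/2), so the limit is sqrt(2π·21).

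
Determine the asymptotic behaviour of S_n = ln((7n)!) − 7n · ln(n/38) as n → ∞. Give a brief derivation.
S_n ~ 7n · (ln 266 − 1) + O(ln n)

Stirling: ln((7n)!) = 7n ln(7n) − 7n + O(ln n).
  S_n = 7n ln(7n) − 7n − 7n ln(n/38) + O(ln n)
      = 7n ln(7n) − 7n ln n + 7n ln 38 − 7n + O(ln n)
      = 7n ln 7 + 7n ln 38 − 7n + O(ln n)
      = 7n (ln 266 − 1) + O(ln n).
Numerically ln(266) − 1 ≈ 4.5835.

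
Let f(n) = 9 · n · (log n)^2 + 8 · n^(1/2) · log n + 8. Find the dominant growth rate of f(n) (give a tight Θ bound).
f(n) ∈ Θ(n · (log n)^2)

Compare the terms by growth order. For large n, n^a · (log n)^b dominates n^a' · (log n)^b' iff a > a', or (a = a' and b > b'). Ranking the 3 terms shows the dominant one is 9 · n · (log n)^2. Hence f(n) ∈ Θ(n · (log n)^2).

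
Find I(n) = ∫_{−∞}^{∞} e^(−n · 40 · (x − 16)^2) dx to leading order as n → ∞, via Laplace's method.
I(n) = sqrt(π/(40n))

Here φ(x) = 40 · (x − 16)^2 has its unique minimum at x* = 16 with φ(x*) = 0 and φ''(x*) = 80. Laplace's method gives
  I(n) ~ e^(−n φ(x*)) · sqrt(2π / (n · φ''(x*))) = sqrt(2π / (80n)) = sqrt(π/(40n)).
This is exact: substituting u = (x − 16)·sqrt(40n) gives I(n) = (1/sqrt(40n)) ∫_{−∞}^{∞} e^(−u^2) du = sqrt(π/(40n)).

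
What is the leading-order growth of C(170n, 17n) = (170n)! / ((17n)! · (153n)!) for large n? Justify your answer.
C(170n, 17n) ~ (10000000000/387420489)^(17n) · sqrt(5/(9π·17n))

Write N = 17n. Apply Stirling to each factorial:
  (10N)! ~ sqrt(2π·10N) · (10N/e)^(10N),
  N! ~ sqrt(2π N) · (N/e)^N,
  (9N)! ~ sqrt(2π·9N) · (9N/e)^(9N).
The exponential factors combine to (10N)^(10N) / (N^N · (9N)^(9N)) = 10^(10N)/9^(9N) = (10^10/9^9)^N = (10000000000/387420489)^N.
The square-root prefactors combine to sqrt(2π·10N) / (sqrt(2π N)·sqrt(2π·9N)) = sqrt(10 / (2π·9·N)) = sqrt(5/(9π·17n)).
Substituting N = 17n: C(170n, 17n) ~ (10000000000/387420489)^(17n) · sqrt(5/(9π·17n)).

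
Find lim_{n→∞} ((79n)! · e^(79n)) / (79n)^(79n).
lim = ∞

Stirling: (79n)! ~ sqrt(2π·79n) · (79n/e)^(79n). Hence
  (79n)! · e^(79n) / (79n)^(79n) ~ sqrt(2π·79n) = sqrt(2π·79) · sqrt(n) → ∞.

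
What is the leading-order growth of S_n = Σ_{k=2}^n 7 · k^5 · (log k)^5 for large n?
S_n ~ 7 · n^6 · (log n)^5 / 6

By integral comparison, S_n = ∫_1^n 7 · x^5 · (log x)^5 dx + O(n^5 · (log n)^5). For the integral, the leading term of ∫_1^n x^5 (log x)^5 dx is n^6/6 · (log n)^5 (by repeated integration by parts; each step lowers the log-exponent and produces a relatively O(1/log n) correction). Hence S_n ~ 7 · n^6 · (log n)^5 / 6.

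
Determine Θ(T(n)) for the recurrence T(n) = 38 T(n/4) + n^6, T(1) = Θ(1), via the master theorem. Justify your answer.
T(n) = Θ(n^6)

log_4 38 ≈ 2.624. f(n) = n^6 dominates n^(log_4 38) since 6 > 2.624, and the regularity condition a·f(n/b) = 38·(n/4)^6 = (38/4096)·n^6 ≤ c·f(n) holds with c = 38/4096 ≈ 0.00928 < 1. So this is Case 3: T(n) = Θ(f(n)) = Θ(n^6).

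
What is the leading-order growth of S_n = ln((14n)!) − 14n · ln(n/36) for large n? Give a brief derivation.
S_n ~ 14n · (ln 504 − 1) + O(ln n)

Stirling: ln((14n)!) = 14n ln(14n) − 14n + O(ln n).
  S_n = 14n ln(14n) − 14n − 14n ln(n/36) + O(ln n)
      = 14n ln(14n) − 14n ln n + 14n ln 36 − 14n + O(ln n)
      = 14n ln 14 + 14n ln 36 − 14n + O(ln n)
      = 14n (ln 504 − 1) + O(ln n).
Numerically ln(504) − 1 ≈ 5.2226.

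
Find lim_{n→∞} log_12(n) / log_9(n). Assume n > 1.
lim = ln(9) / ln(12) = log_12(9)

Change of base: log_12(n) = ln n / ln 12 and log_9(n) = ln n / ln 9. The ratio is (ln n / ln 12) · (ln 9 / ln n) = ln 9 / ln 12, a constant independent of n. So the limit is ln 9 / ln 12 = log_12(9).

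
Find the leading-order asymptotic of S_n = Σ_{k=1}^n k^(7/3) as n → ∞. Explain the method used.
S_n ~ (3/10) · n^(10/3)

Integral comparison: Σ_{k=1}^n k^(7/3) = ∫_0^n x^(7/3) dx + O(n^(7/3)). The integral is n^(1 + 7/3) / (1 + 7/3) = n^((7+3)/3) / ((7+3)/3) = (3/10) · n^(10/3).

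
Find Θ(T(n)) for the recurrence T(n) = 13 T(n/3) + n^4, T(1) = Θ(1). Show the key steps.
T(n) = Θ(n^4)

log_3 13 ≈ 2.335. f(n) = n^4 dominates n^(log_3 13) since 4 > 2.335, and the regularity condition a·f(n/b) = 13·(n/3)^4 = (13/81)·n^4 ≤ c·f(n) holds with c = 13/81 ≈ 0.16 < 1. So this is Case 3: T(n) = Θ(f(n)) = Θ(n^4).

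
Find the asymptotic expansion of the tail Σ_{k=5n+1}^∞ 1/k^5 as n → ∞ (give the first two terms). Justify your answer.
Σ_{k>5n} 1/k^5 = 1/(4 · (5n)^4) − 1/(2 · (5n)^5) + O(1/(5n)^6)

Compare to the integral: ∫_{5n}^∞ x^(−5) dx = [−x^(−4)/4]_{5n}^∞ = 1/((5−1)·(5n)^4). The Euler-Maclaurin correction adds −f(5n)/2 = −1/(2·(5n)^5). Euler-Maclaurin then gives
  Σ_{k>5n} 1/k^5 = ∫_{5n}^∞ dx/x^5 − 1/(2·(5n)^5) + O(1/(5n)^6).
(Equivalently this is ζ(5) − Σ_{k≤5n} 1/k^5.)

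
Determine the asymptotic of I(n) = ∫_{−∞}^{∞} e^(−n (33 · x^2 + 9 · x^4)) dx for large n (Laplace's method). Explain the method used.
I(n) ~ sqrt(π/(33n))

φ(x) = 33 · x^2 + 9 · x^4 has its unique global minimum at x* = 0 (since φ'(x) = 66x + 36x^3 = 0 only at x = 0 for real x with both coefficients positive, and φ → ∞ as |x| → ∞). At x* = 0, φ(0) = 0 and φ''(0) = 66. Laplace's method then gives
  I(n) ~ sqrt(2π / (n · φ''(0))) · e^(−n φ(0)) = sqrt(2π / (66n)) = sqrt(π/(33n)).
The 9 · x^4 term contributes only at subleading order (an O(1/n) relative correction).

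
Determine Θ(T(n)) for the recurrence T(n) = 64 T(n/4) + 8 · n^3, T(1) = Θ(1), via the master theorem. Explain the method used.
T(n) = Θ(n^3 log n)

log_4 64 = 3, and f(n) = 8 · n^3 = Θ(n^(log_4 64)). This is Case 2 of the master theorem: T(n) = Θ(f(n) · log n) = Θ(n^3 log n).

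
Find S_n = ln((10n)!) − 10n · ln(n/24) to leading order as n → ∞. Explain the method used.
S_n ~ 10n · (ln 240 − 1) + O(ln n)

Stirling: ln((10n)!) = 10n ln(10n) − 10n + O(ln n).
  S_n = 10n ln(10n) − 10n − 10n ln(n/24) + O(ln n)
      = 10n ln(10n) − 10n ln n + 10n ln 24 − 10n + O(ln n)
      = 10n ln 10 + 10n ln 24 − 10n + O(ln n)
      = 10n (ln 240 − 1) + O(ln n).
Numerically ln(240) − 1 ≈ 4.4806.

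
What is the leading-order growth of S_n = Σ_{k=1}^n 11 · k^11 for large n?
S_n ~ 11 · n^12 / 12

By integral comparison (Euler-Maclaurin), Σ_{k=1}^n 11 · k^11 = 11 · ∫_0^n x^11 dx + O(n^11) = 11 · n^12/12 + O(n^11). (Equivalently, Faulhaber's formula gives the same leading term.)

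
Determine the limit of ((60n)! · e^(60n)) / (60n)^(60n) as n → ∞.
lim = ∞

Stirling: (60n)! ~ sqrt(2π·60n) · (60n/e)^(60n). Hence
  (60n)! · e^(60n) / (60n)^(60n) ~ sqrt(2π·60n) = sqrt(2π·60) · sqrt(n) → ∞.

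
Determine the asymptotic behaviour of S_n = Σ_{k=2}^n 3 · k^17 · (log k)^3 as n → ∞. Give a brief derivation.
S_n ~ n^18 · (log n)^3 / 6

By integral comparison, S_n = ∫_1^n 3 · x^17 · (log x)^3 dx + O(n^17 · (log n)^3). For the integral, the leading term of ∫_1^n x^17 (log x)^3 dx is n^18/18 · (log n)^3 (by repeated integration by parts; each step lowers the log-exponent and produces a relatively O(1/log n) correction). Hence S_n ~ n^18 · (log n)^3 / 6.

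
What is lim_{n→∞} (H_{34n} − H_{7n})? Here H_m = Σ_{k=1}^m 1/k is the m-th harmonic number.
lim = ln(34/7)

Euler-Maclaurin gives H_m = ln m + γ + 1/(2m) + O(1/m^2). The γ and O(1/m) terms cancel in the difference:
  H_{34n} − H_{7n} = ln(34n) − ln(7n) + O(1/n) = ln(34/7) + O(1/n).
Hence the limit is ln(34/7).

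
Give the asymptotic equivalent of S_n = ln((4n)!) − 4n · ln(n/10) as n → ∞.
S_n ~ 4n · (ln 40 − 1) + O(ln n)

Stirling: ln((4n)!) = 4n ln(4n) − 4n + O(ln n).
  S_n = 4n ln(4n) − 4n − 4n ln(n/10) + O(ln n)
      = 4n ln(4n) − 4n ln n + 4n ln 10 − 4n + O(ln n)
      = 4n ln 4 + 4n ln 10 − 4n + O(ln n)
      = 4n (ln 40 − 1) + O(ln n).
Numerically ln(40) − 1 ≈ 2.6889.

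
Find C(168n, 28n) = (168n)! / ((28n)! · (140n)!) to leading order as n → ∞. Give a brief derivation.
C(168n, 28n) ~ (46656/3125)^(28n) · sqrt(3/(5π·28n))

Write N = 28n. Apply Stirling to each factorial:
  (6N)! ~ sqrt(2π·6N) · (6N/e)^(6N),
  N! ~ sqrt(2π N) · (N/e)^N,
  (5N)! ~ sqrt(2π·5N) · (5N/e)^(5N).
The exponential factors combine to (6N)^(6N) / (N^N · (5N)^(5N)) = 6^(6N)/5^(5N) = (6^6/5^5)^N = (46656/3125)^N.
The square-root prefactors combine to sqrt(2π·6N) / (sqrt(2π N)·sqrt(2π·5N)) = sqrt(6 / (2π·5·N)) = sqrt(3/(5π·28n)).
Substituting N = 28n: C(168n, 28n) ~ (46656/3125)^(28n) · sqrt(3/(5π·28n)).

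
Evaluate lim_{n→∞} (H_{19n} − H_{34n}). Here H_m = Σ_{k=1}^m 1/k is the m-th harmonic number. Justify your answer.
lim = ln(19/34)

Euler-Maclaurin gives H_m = ln m + γ + 1/(2m) + O(1/m^2). The γ and O(1/m) terms cancel in the difference:
  H_{19n} − H_{34n} = ln(19n) − ln(34n) + O(1/n) = ln(19/34) + O(1/n).
Hence the limit is ln(19/34).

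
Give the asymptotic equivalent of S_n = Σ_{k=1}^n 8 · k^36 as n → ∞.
S_n ~ 8 · n^37 / 37

By integral comparison (Euler-Maclaurin), Σ_{k=1}^n 8 · k^36 = 8 · ∫_0^n x^36 dx + O(n^36) = 8 · n^37/37 + O(n^36). (Equivalently, Faulhaber's formula gives the same leading term.)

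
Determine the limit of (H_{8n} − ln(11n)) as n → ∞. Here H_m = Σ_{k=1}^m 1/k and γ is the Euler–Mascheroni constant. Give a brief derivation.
lim = ln(8/11) + γ

By Euler-Maclaurin, H_m = ln m + γ + O(1/m). So
  H_{8n} − ln(11n) = ln(8n) + γ − ln(11n) + O(1/n)
                       = ln(8/11) + γ + O(1/n).
Hence the limit is ln(8/11) + γ.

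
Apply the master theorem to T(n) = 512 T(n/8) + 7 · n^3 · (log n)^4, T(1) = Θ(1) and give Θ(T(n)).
T(n) = Θ(n^3 · (log n)^5)

Here log_8 512 = 3 and f(n) = 7 · n^3 · (log n)^4 = Θ(n^(log_8 512) · (log n)^4). This is the extended Case 2 of the master theorem (f matches the critical exponent up to log factors), giving T(n) = Θ(n^(log_8 512) · (log n)^(4+1)) = Θ(n^3 · (log n)^5).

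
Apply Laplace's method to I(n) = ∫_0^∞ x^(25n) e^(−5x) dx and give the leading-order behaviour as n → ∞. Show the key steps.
I(n) ~ (sqrt(2π·25n) / 5) · (25n/(5e))^(25n)

Write the integrand as exp(25n ln x − 5x) and set f(x) = 25n ln x − 5x. Then f'(x) = 25n/x − 5 = 0 at x* = 25n/5, and f''(x*) = −25n/x*^2 = −5^2/(25n). Laplace's method (interior maximum) gives
  I(n) ~ e^(f(x*)) · sqrt(2π / |f''(x*)|)
        = exp(25n ln(25n/5) − 25n) · sqrt(2π · 25n / 5^2)
        = (25n/5)^(25n) e^(−25n) · sqrt(2π·25n) / 5
        = (sqrt(2π·25n) / 5) · (25n/(5e))^(25n).
This matches Γ(25n+1)/5^(25n+1) with Stirling applied to Γ.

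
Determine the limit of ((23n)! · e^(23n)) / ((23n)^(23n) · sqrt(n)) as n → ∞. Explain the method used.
lim = sqrt(2π·23)

Stirling: (23n)! ~ sqrt(2π·23n) · (23n/e)^(23n). Hence
  (23n)! · e^(23n) / (23n)^(23n) ~ sqrt(2π·23n).
Dividing by sqrt(n): sqrt(2π·23n) / sqrt(n) = sqrt(2π·23) · n^((1−1)/2), so the limit is sqrt(2π·23).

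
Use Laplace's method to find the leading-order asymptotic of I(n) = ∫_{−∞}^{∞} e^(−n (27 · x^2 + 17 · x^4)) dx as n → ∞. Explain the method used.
I(n) ~ sqrt(π/(27n))

φ(x) = 27 · x^2 + 17 · x^4 has its unique global minimum at x* = 0 (since φ'(x) = 54x + 68x^3 = 0 only at x = 0 for real x with both coefficients positive, and φ → ∞ as |x| → ∞). At x* = 0, φ(0) = 0 and φ''(0) = 54. Laplace's method then gives
  I(n) ~ sqrt(2π / (n · φ''(0))) · e^(−n φ(0)) = sqrt(2π / (54n)) = sqrt(π/(27n)).
The 17 · x^4 term contributes only at subleading order (an O(1/n) relative correction).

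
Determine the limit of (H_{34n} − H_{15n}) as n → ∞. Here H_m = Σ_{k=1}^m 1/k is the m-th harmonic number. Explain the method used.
lim = ln(34/15)

Euler-Maclaurin gives H_m = ln m + γ + 1/(2m) + O(1/m^2). The γ and O(1/m) terms cancel in the difference:
  H_{34n} − H_{15n} = ln(34n) − ln(15n) + O(1/n) = ln(34/15) + O(1/n).
Hence the limit is ln(34/15).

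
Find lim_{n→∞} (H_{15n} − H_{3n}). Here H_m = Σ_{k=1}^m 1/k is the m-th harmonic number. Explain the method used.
lim = ln(15/3) = ln 5

Euler-Maclaurin gives H_m = ln m + γ + 1/(2m) + O(1/m^2). The γ and O(1/m) terms cancel in the difference:
  H_{15n} − H_{3n} = ln(15n) − ln(3n) + O(1/n) = ln(15/3) + O(1/n).
Hence the limit is ln(15/3) = ln 5.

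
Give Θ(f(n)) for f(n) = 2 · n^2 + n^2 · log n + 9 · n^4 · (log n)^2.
f(n) ∈ Θ(n^4 · (log n)^2)

Compare the terms by growth order. For large n, n^a · (log n)^b dominates n^a' · (log n)^b' iff a > a', or (a = a' and b > b'). Ranking the 3 terms shows the dominant one is 9 · n^4 · (log n)^2. Hence f(n) ∈ Θ(n^4 · (log n)^2).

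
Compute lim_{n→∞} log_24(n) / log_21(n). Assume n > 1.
lim = ln(21) / ln(24) = log_24(21)

Change of base: log_24(n) = ln n / ln 24 and log_21(n) = ln n / ln 21. The ratio is (ln n / ln 24) · (ln 21 / ln n) = ln 21 / ln 24, a constant independent of n. So the limit is ln 21 / ln 24 = log_24(21).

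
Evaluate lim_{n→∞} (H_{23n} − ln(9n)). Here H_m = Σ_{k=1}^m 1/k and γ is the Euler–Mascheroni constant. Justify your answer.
lim = ln(23/9) + γ

By Euler-Maclaurin, H_m = ln m + γ + O(1/m). So
  H_{23n} − ln(9n) = ln(23n) + γ − ln(9n) + O(1/n)
                       = ln(23/9) + γ + O(1/n).
Hence the limit is ln(23/9) + γ.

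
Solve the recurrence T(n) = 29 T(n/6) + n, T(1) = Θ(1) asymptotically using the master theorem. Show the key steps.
T(n) = Θ(n^(log_6 29))

Master theorem: compare f(n) = n to n^(log_6 29) where log_6 29 ≈ 1.879. Since 1 < log_6 29, we have f(n) = O(n^(log_6 29 − ε)) for some ε > 0 — Case 1. Hence T(n) = Θ(n^(log_6 29)).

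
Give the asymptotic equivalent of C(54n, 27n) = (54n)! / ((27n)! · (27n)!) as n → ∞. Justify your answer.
C(54n, 27n) ~ (4)^(27n) · sqrt(1/(π·27n))

Write N = 27n. Apply Stirling to each factorial:
  (2N)! ~ sqrt(2π·2N) · (2N/e)^(2N),
  N! ~ sqrt(2π N) · (N/e)^N,
  (1N)! ~ sqrt(2π·1N) · (1N/e)^(1N).
The exponential factors combine to (2N)^(2N) / (N^N · (1N)^(1N)) = 2^(2N)/1^(1N) = (2^2/1^1)^N = (4)^N.
The square-root prefactors combine to sqrt(2π·2N) / (sqrt(2π N)·sqrt(2π·1N)) = sqrt(2 / (2π·1·N)) = sqrt(1/(π·27n)).
Substituting N = 27n: C(54n, 27n) ~ (4)^(27n) · sqrt(1/(π·27n)).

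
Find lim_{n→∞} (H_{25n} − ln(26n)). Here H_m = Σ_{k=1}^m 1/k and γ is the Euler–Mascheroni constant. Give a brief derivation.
lim = ln(25/26) + γ

By Euler-Maclaurin, H_m = ln m + γ + O(1/m). So
  H_{25n} − ln(26n) = ln(25n) + γ − ln(26n) + O(1/n)
                       = ln(25/26) + γ + O(1/n).
Hence the limit is ln(25/26) + γ.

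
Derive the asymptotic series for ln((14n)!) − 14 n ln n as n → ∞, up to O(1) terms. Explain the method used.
ln((14n)!) − 14 n ln n = 14(ln 14 − 1) n + (1/2) ln(2π·14n) + O(1/n)

Stirling: ln((14n)!) = 14n ln(14n) − 14n + (1/2) ln(2π·14n) + O(1/n).
Since 14n ln(14n) = 14n ln n + 14n ln 14, subtracting 14n ln n cancels the n ln n term exactly. What remains is 14(ln 14 − 1) n + (1/2) ln(2π·14n) + O(1/n).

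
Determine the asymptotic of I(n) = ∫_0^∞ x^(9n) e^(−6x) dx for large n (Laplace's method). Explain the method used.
I(n) ~ (sqrt(2π·9n) / 6) · (9n/(6e))^(9n)

Write the integrand as exp(9n ln x − 6x) and set f(x) = 9n ln x − 6x. Then f'(x) = 9n/x − 6 = 0 at x* = 9n/6, and f''(x*) = −9n/x*^2 = −6^2/(9n). Laplace's method (interior maximum) gives
  I(n) ~ e^(f(x*)) · sqrt(2π / |f''(x*)|)
        = exp(9n ln(9n/6) − 9n) · sqrt(2π · 9n / 6^2)
        = (9n/6)^(9n) e^(−9n) · sqrt(2π·9n) / 6
        = (sqrt(2π·9n) / 6) · (9n/(6e))^(9n).
This matches Γ(9n+1)/6^(9n+1) with Stirling applied to Γ.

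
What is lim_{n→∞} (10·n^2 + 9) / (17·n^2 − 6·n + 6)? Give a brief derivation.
lim = 10/17

For large n the leading n^2 terms dominate both numerator and denominator. Dividing top and bottom by n^2, every other term tends to 0, leaving 10/17.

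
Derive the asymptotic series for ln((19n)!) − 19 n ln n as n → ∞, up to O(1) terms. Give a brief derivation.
ln((19n)!) − 19 n ln n = 19(ln 19 − 1) n + (1/2) ln(2π·19n) + O(1/n)

Stirling: ln((19n)!) = 19n ln(19n) − 19n + (1/2) ln(2π·19n) + O(1/n).
Since 19n ln(19n) = 19n ln n + 19n ln 19, subtracting 19n ln n cancels the n ln n term exactly. What remains is 19(ln 19 − 1) n + (1/2) ln(2π·19n) + O(1/n).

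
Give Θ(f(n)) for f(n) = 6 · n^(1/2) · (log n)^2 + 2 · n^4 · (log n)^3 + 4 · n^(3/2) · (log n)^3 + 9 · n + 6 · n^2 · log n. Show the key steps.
f(n) ∈ Θ(n^4 · (log n)^3)

Compare the terms by growth order. For large n, n^a · (log n)^b dominates n^a' · (log n)^b' iff a > a', or (a = a' and b > b'). Ranking the 5 terms shows the dominant one is 2 · n^4 · (log n)^3. Hence f(n) ∈ Θ(n^4 · (log n)^3).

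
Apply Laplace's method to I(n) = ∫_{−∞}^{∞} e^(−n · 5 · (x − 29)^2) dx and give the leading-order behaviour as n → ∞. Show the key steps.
I(n) = sqrt(π/(5n))

Here φ(x) = 5 · (x − 29)^2 has its unique minimum at x* = 29 with φ(x*) = 0 and φ''(x*) = 10. Laplace's method gives
  I(n) ~ e^(−n φ(x*)) · sqrt(2π / (n · φ''(x*))) = sqrt(2π / (10n)) = sqrt(π/(5n)).
This is exact: substituting u = (x − 29)·sqrt(5n) gives I(n) = (1/sqrt(5n)) ∫_{−∞}^{∞} e^(−u^2) du = sqrt(π/(5n)).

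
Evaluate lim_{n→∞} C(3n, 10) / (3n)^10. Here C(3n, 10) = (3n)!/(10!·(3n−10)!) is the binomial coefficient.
lim = 1/10! = 1/3628800

With N = 3n → ∞: C(N, 10) / N^10 = [N(N−1)…(N−9)] / (10! · N^10) = (1/10!) · 1 · (1 − 1/(3n)) · … · (1 − 9/(3n)). Each factor → 1 as N → ∞, so the limit is 1/10! = 1/3628800.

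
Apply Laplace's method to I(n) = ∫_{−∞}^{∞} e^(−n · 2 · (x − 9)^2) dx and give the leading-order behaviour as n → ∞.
I(n) = sqrt(π/(2n))

Here φ(x) = 2 · (x − 9)^2 has its unique minimum at x* = 9 with φ(x*) = 0 and φ''(x*) = 4. Laplace's method gives
  I(n) ~ e^(−n φ(x*)) · sqrt(2π / (n · φ''(x*))) = sqrt(2π / (4n)) = sqrt(π/(2n)).
This is exact: substituting u = (x − 9)·sqrt(2n) gives I(n) = (1/sqrt(2n)) ∫_{−∞}^{∞} e^(−u^2) du = sqrt(π/(2n)).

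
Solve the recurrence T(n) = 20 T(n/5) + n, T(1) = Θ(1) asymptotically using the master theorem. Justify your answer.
T(n) = Θ(n^(log_5 20))

Master theorem: compare f(n) = n to n^(log_5 20) where log_5 20 ≈ 1.861. Since 1 < log_5 20, we have f(n) = O(n^(log_5 20 − ε)) for some ε > 0 — Case 1. Hence T(n) = Θ(n^(log_5 20)).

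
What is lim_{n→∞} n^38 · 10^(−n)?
lim = 0

Exponentials with base > 1 dominate every fixed polynomial: for any fixed c, n^c / 10^n → 0 as n → ∞ (e.g. by the ratio test, or by writing 10^n = e^(n ln 10) and noting e^(n ln 10) / n^c → ∞). Hence n^38 · 10^(−n) = n^38 / 10^n → 0.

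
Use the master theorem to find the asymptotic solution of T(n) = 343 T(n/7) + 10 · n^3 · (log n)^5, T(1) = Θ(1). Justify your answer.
T(n) = Θ(n^3 · (log n)^6)

Here log_7 343 = 3 and f(n) = 10 · n^3 · (log n)^5 = Θ(n^(log_7 343) · (log n)^5). This is the extended Case 2 of the master theorem (f matches the critical exponent up to log factors), giving T(n) = Θ(n^(log_7 343) · (log n)^(5+1)) = Θ(n^3 · (log n)^6).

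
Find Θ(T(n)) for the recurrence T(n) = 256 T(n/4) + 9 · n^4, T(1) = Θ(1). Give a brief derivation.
T(n) = Θ(n^4 log n)

log_4 256 = 4, and f(n) = 9 · n^4 = Θ(n^(log_4 256)). This is Case 2 of the master theorem: T(n) = Θ(f(n) · log n) = Θ(n^4 log n).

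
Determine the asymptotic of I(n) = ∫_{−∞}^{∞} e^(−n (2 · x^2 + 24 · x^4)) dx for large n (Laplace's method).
I(n) ~ sqrt(π/(2n))

φ(x) = 2 · x^2 + 24 · x^4 has its unique global minimum at x* = 0 (since φ'(x) = 4x + 96x^3 = 0 only at x = 0 for real x with both coefficients positive, and φ → ∞ as |x| → ∞). At x* = 0, φ(0) = 0 and φ''(0) = 4. Laplace's method then gives
  I(n) ~ sqrt(2π / (n · φ''(0))) · e^(−n φ(0)) = sqrt(2π / (4n)) = sqrt(π/(2n)).
The 24 · x^4 term contributes only at subleading order (an O(1/n) relative correction).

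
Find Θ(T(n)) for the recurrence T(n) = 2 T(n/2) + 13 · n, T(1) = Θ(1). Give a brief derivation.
T(n) = Θ(n log n)

log_2 2 = 1, and f(n) = 13 · n = Θ(n^(log_2 2)). This is Case 2 of the master theorem: T(n) = Θ(f(n) · log n) = Θ(n log n).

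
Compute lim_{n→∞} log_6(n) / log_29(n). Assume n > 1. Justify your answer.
lim = ln(29) / ln(6) = log_6(29)

Change of base: log_6(n) = ln n / ln 6 and log_29(n) = ln n / ln 29. The ratio is (ln n / ln 6) · (ln 29 / ln n) = ln 29 / ln 6, a constant independent of n. So the limit is ln 29 / ln 6 = log_6(29).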